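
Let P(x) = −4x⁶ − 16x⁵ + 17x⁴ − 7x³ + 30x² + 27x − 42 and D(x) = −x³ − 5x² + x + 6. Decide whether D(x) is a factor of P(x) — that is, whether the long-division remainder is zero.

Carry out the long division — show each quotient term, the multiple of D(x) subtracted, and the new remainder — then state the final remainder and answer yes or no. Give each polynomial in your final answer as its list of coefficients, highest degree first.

Step 1: lead(−4x⁶ − 16x⁵ + 17x⁴ − 7x³ + 30x² + 27x − 42) ÷ lead(D) = −4x⁶ ÷ −x³ = 4x³. Subtract (4x³)·D = −4x⁶ − 20x⁵ + 4x⁴ + 24x³. Remainder: 4x⁵ + 13x⁴ − 31x³ + 30x² + 27x − 42.
Step 2: lead(4x⁵ + 13x⁴ − 31x³ + 30x² + 27x − 42) ÷ lead(D) = 4x⁵ ÷ −x³ = −4x². Subtract (−4x²)·D = 4x⁵ + 20x⁴ − 4x³ − 24x². Remainder: −7x⁴ − 27x³ + 54x² + 27x − 42.
Step 3: lead(−7x⁴ − 27x³ + 54x² + 27x − 42) ÷ lead(D) = −7x⁴ ÷ −x³ = 7x. Subtract (7x)·D = −7x⁴ − 35x³ + 7x² + 42x. Remainder: 8x³ + 47x² − 15x − 42.
Step 4: lead(8x³ + 47x² − 15x − 42) ÷ lead(D) = 8x³ ÷ −x³ = −8. Subtract (−8)·D = 8x³ + 40x² − 8x − 48. Remainder: 7x² − 7x + 6.

R = [7, -7, 6], so D(x) is not a factor of P(x). no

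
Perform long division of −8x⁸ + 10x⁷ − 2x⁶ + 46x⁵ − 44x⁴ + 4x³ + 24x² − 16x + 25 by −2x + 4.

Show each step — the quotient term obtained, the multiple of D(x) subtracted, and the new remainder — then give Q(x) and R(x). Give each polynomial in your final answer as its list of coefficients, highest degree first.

Q = [4, 3, 7, -9, 4, 6, 0, 8]; R = [-7]

Step 1: lead(−8x⁸ + 10x⁷ − 2x⁶ + 46x⁵ − 44x⁴ + 4x³ + 24x² − 16x + 25) ÷ lead(D) = −8x⁸ ÷ −2x = 4x⁷. Subtract (4x⁷)·D = −8x⁸ + 16x⁷. Remainder: −6x⁷ − 2x⁶ + 46x⁵ − 44x⁴ + 4x³ + 24x² − 16x + 25.
Step 2: lead(−6x⁷ − 2x⁶ + 46x⁵ − 44x⁴ + 4x³ + 24x² − 16x + 25) ÷ lead(D) = −6x⁷ ÷ −2x = 3x⁶. Subtract (3x⁶)·D = −6x⁷ + 12x⁶. Remainder: −14x⁶ + 46x⁵ − 44x⁴ + 4x³ + 24x² − 16x + 25.
Step 3: lead(−14x⁶ + 46x⁵ − 44x⁴ + 4x³ + 24x² − 16x + 25) ÷ lead(D) = −14x⁶ ÷ −2x = 7x⁵. Subtract (7x⁵)·D = −14x⁶ + 28x⁵. Remainder: 18x⁵ − 44x⁴ + 4x³ + 24x² − 16x + 25.
Step 4: lead(18x⁵ − 44x⁴ + 4x³ + 24x² − 16x + 25) ÷ lead(D) = 18x⁵ ÷ −2x = −9x⁴. Subtract (−9x⁴)·D = 18x⁵ − 36x⁴. Remainder: −8x⁴ + 4x³ + 24x² − 16x + 25.
Step 5: lead(−8x⁴ + 4x³ + 24x² − 16x + 25) ÷ lead(D) = −8x⁴ ÷ −2x = 4x³. Subtract (4x³)·D = −8x⁴ + 16x³. Remainder: −12x³ + 24x² − 16x + 25.
Step 6: lead(−12x³ + 24x² − 16x + 25) ÷ lead(D) = −12x³ ÷ −2x = 6x². Subtract (6x²)·D = −12x³ + 24x². Remainder: −16x + 25.
Step 7: lead(−16x + 25) ÷ lead(D) = −16x ÷ −2x = 8. Subtract (8)·D = −16x + 32. Remainder: −7.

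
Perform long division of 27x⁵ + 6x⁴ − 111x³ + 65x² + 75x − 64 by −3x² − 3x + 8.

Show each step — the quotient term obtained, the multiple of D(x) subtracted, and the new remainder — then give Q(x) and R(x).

Q(x) = −9x³ + 7x² + 6x − 9; R(x) = 8

Step 1: lead(27x⁵ + 6x⁴ − 111x³ + 65x² + 75x − 64) ÷ lead(D) = 27x⁵ ÷ −3x² = −9x³. Subtract (−9x³)·D = 27x⁵ + 27x⁴ − 72x³. Remainder: −21x⁴ − 39x³ + 65x² + 75x − 64.
Step 2: lead(−21x⁴ − 39x³ + 65x² + 75x − 64) ÷ lead(D) = −21x⁴ ÷ −3x² = 7x². Subtract (7x²)·D = −21x⁴ − 21x³ + 56x². Remainder: −18x³ + 9x² + 75x − 64.
Step 3: lead(−18x³ + 9x² + 75x − 64) ÷ lead(D) = −18x³ ÷ −3x² = 6x. Subtract (6x)·D = −18x³ − 18x² + 48x. Remainder: 27x² + 27x − 64.
Step 4: lead(27x² + 27x − 64) ÷ lead(D) = 27x² ÷ −3x² = −9. Subtract (−9)·D = 27x² + 27x − 72. Remainder: 8.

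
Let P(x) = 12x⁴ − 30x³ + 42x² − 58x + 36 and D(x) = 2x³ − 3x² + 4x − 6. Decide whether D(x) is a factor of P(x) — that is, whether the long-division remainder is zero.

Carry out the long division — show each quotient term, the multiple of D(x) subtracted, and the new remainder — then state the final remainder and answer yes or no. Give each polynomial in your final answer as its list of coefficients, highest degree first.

Step 1: lead(12x⁴ − 30x³ + 42x² − 58x + 36) ÷ lead(D) = 12x⁴ ÷ 2x³ = 6x. Subtract (6x)·D = 12x⁴ − 18x³ + 24x² − 36x. Remainder: −12x³ + 18x² − 22x + 36.
Step 2: lead(−12x³ + 18x² − 22x + 36) ÷ lead(D) = −12x³ ÷ 2x³ = −6. Subtract (−6)·D = −12x³ + 18x² − 24x + 36. Remainder: 2x.

R = [2, 0], so D(x) is not a factor of P(x). no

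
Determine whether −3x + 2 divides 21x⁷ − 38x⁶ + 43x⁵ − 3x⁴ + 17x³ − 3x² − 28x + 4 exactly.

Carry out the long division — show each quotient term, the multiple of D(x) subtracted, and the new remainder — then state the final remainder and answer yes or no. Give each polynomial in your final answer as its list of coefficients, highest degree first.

Step 1: lead(21x⁷ − 38x⁶ + 43x⁵ − 3x⁴ + 17x³ − 3x² − 28x + 4) ÷ lead(D) = 21x⁷ ÷ −3x = −7x⁶. Subtract (−7x⁶)·D = 21x⁷ − 14x⁶. Remainder: −24x⁶ + 43x⁵ − 3x⁴ + 17x³ − 3x² − 28x + 4.
Step 2: lead(−24x⁶ + 43x⁵ − 3x⁴ + 17x³ − 3x² − 28x + 4) ÷ lead(D) = −24x⁶ ÷ −3x = 8x⁵. Subtract (8x⁵)·D = −24x⁶ + 16x⁵. Remainder: 27x⁵ − 3x⁴ + 17x³ − 3x² − 28x + 4.
Step 3: lead(27x⁵ − 3x⁴ + 17x³ − 3x² − 28x + 4) ÷ lead(D) = 27x⁵ ÷ −3x = −9x⁴. Subtract (−9x⁴)·D = 27x⁵ − 18x⁴. Remainder: 15x⁴ + 17x³ − 3x² − 28x + 4.
Step 4: lead(15x⁴ + 17x³ − 3x² − 28x + 4) ÷ lead(D) = 15x⁴ ÷ −3x = −5x³. Subtract (−5x³)·D = 15x⁴ − 10x³. Remainder: 27x³ − 3x² − 28x + 4.
Step 5: lead(27x³ − 3x² − 28x + 4) ÷ lead(D) = 27x³ ÷ −3x = −9x². Subtract (−9x²)·D = 27x³ − 18x². Remainder: 15x² − 28x + 4.
Step 6: lead(15x² − 28x + 4) ÷ lead(D) = 15x² ÷ −3x = −5x. Subtract (−5x)·D = 15x² − 10x. Remainder: −18x + 4.
Step 7: lead(−18x + 4) ÷ lead(D) = −18x ÷ −3x = 6. Subtract (6)·D = −18x + 12. Remainder: −8.

R = [-8], so D(x) is not a factor of P(x). no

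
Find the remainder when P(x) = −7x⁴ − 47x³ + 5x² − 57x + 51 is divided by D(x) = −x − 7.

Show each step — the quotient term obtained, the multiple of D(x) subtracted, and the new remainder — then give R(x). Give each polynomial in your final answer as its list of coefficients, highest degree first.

Step 1: lead(−7x⁴ − 47x³ + 5x² − 57x + 51) ÷ lead(D) = −7x⁴ ÷ −x = 7x³. Subtract (7x³)·D = −7x⁴ − 49x³. Remainder: 2x³ + 5x² − 57x + 51.
Step 2: lead(2x³ + 5x² − 57x + 51) ÷ lead(D) = 2x³ ÷ −x = −2x². Subtract (−2x²)·D = 2x³ + 14x². Remainder: −9x² − 57x + 51.
Step 3: lead(−9x² − 57x + 51) ÷ lead(D) = −9x² ÷ −x = 9x. Subtract (9x)·D = −9x² − 63x. Remainder: 6x + 51.
Step 4: lead(6x + 51) ÷ lead(D) = 6x ÷ −x = −6. Subtract (−6)·D = 6x + 42. Remainder: 9.

R = [9]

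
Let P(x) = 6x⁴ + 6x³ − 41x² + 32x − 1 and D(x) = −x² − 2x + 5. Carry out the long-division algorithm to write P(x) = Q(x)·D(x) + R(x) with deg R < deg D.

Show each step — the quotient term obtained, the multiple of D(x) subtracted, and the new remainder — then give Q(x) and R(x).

Q(x) = −6x² + 6x − 1; R(x) = 4

Step 1: lead(6x⁴ + 6x³ − 41x² + 32x − 1) ÷ lead(D) = 6x⁴ ÷ −x² = −6x². Subtract (−6x²)·D = 6x⁴ + 12x³ − 30x². Remainder: −6x³ − 11x² + 32x − 1.
Step 2: lead(−6x³ − 11x² + 32x − 1) ÷ lead(D) = −6x³ ÷ −x² = 6x. Subtract (6x)·D = −6x³ − 12x² + 30x. Remainder: x² + 2x − 1.
Step 3: lead(x² + 2x − 1) ÷ lead(D) = x² ÷ −x² = −1. Subtract (−1)·D = x² + 2x − 5. Remainder: 4.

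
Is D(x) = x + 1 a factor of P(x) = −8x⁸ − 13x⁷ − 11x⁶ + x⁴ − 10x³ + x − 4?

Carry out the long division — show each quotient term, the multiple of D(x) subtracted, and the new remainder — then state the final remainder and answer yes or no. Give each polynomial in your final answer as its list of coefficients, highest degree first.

R = [0], so D(x) is a factor of P(x). yes

Step 1: lead(−8x⁸ − 13x⁷ − 11x⁶ + x⁴ − 10x³ + x − 4) ÷ lead(D) = −8x⁸ ÷ x = −8x⁷. Subtract (−8x⁷)·D = −8x⁸ − 8x⁷. Remainder: −5x⁷ − 11x⁶ + x⁴ − 10x³ + x − 4.
Step 2: lead(−5x⁷ − 11x⁶ + x⁴ − 10x³ + x − 4) ÷ lead(D) = −5x⁷ ÷ x = −5x⁶. Subtract (−5x⁶)·D = −5x⁷ − 5x⁶. Remainder: −6x⁶ + x⁴ − 10x³ + x − 4.
Step 3: lead(−6x⁶ + x⁴ − 10x³ + x − 4) ÷ lead(D) = −6x⁶ ÷ x = −6x⁵. Subtract (−6x⁵)·D = −6x⁶ − 6x⁵. Remainder: 6x⁵ + x⁴ − 10x³ + x − 4.
Step 4: lead(6x⁵ + x⁴ − 10x³ + x − 4) ÷ lead(D) = 6x⁵ ÷ x = 6x⁴. Subtract (6x⁴)·D = 6x⁵ + 6x⁴. Remainder: −5x⁴ − 10x³ + x − 4.
Step 5: lead(−5x⁴ − 10x³ + x − 4) ÷ lead(D) = −5x⁴ ÷ x = −5x³. Subtract (−5x³)·D = −5x⁴ − 5x³. Remainder: −5x³ + x − 4.
Step 6: lead(−5x³ + x − 4) ÷ lead(D) = −5x³ ÷ x = −5x². Subtract (−5x²)·D = −5x³ − 5x². Remainder: 5x² + x − 4.
Step 7: lead(5x² + x − 4) ÷ lead(D) = 5x² ÷ x = 5x. Subtract (5x)·D = 5x² + 5x. Remainder: −4x − 4.
Step 8: lead(−4x − 4) ÷ lead(D) = −4x ÷ x = −4. Subtract (−4)·D = −4x − 4. Remainder: 0.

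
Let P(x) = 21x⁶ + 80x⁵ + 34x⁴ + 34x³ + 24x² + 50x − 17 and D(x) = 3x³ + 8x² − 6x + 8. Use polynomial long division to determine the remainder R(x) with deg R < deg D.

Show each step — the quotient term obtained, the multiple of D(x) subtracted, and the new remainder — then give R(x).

Step 1: lead(21x⁶ + 80x⁵ + 34x⁴ + 34x³ + 24x² + 50x − 17) ÷ lead(D) = 21x⁶ ÷ 3x³ = 7x³. Subtract (7x³)·D = 21x⁶ + 56x⁵ − 42x⁴ + 56x³. Remainder: 24x⁵ + 76x⁴ − 22x³ + 24x² + 50x − 17.
Step 2: lead(24x⁵ + 76x⁴ − 22x³ + 24x² + 50x − 17) ÷ lead(D) = 24x⁵ ÷ 3x³ = 8x². Subtract (8x²)·D = 24x⁵ + 64x⁴ − 48x³ + 64x². Remainder: 12x⁴ + 26x³ − 40x² + 50x − 17.
Step 3: lead(12x⁴ + 26x³ − 40x² + 50x − 17) ÷ lead(D) = 12x⁴ ÷ 3x³ = 4x. Subtract (4x)·D = 12x⁴ + 32x³ − 24x² + 32x. Remainder: −6x³ − 16x² + 18x − 17.
Step 4: lead(−6x³ − 16x² + 18x − 17) ÷ lead(D) = −6x³ ÷ 3x³ = −2. Subtract (−2)·D = −6x³ − 16x² + 12x − 16. Remainder: 6x − 1.

R(x) = 6x − 1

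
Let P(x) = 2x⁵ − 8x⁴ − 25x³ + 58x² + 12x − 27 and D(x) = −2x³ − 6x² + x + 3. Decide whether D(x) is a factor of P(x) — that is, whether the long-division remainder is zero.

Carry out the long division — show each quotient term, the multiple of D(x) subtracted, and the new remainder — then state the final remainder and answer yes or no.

Step 1: lead(2x⁵ − 8x⁴ − 25x³ + 58x² + 12x − 27) ÷ lead(D) = 2x⁵ ÷ −2x³ = −x². Subtract (−x²)·D = 2x⁵ + 6x⁴ − x³ − 3x². Remainder: −14x⁴ − 24x³ + 61x² + 12x − 27.
Step 2: lead(−14x⁴ − 24x³ + 61x² + 12x − 27) ÷ lead(D) = −14x⁴ ÷ −2x³ = 7x. Subtract (7x)·D = −14x⁴ − 42x³ + 7x² + 21x. Remainder: 18x³ + 54x² − 9x − 27.
Step 3: lead(18x³ + 54x² − 9x − 27) ÷ lead(D) = 18x³ ÷ −2x³ = −9. Subtract (−9)·D = 18x³ + 54x² − 9x − 27. Remainder: 0.

R(x) = 0, so D(x) is a factor of P(x). yes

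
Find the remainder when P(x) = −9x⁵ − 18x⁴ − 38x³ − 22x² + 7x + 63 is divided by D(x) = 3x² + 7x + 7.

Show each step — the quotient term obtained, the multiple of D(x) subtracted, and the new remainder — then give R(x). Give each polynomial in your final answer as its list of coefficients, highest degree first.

Step 1: lead(−9x⁵ − 18x⁴ − 38x³ − 22x² + 7x + 63) ÷ lead(D) = −9x⁵ ÷ 3x² = −3x³. Subtract (−3x³)·D = −9x⁵ − 21x⁴ − 21x³. Remainder: 3x⁴ − 17x³ − 22x² + 7x + 63.
Step 2: lead(3x⁴ − 17x³ − 22x² + 7x + 63) ÷ lead(D) = 3x⁴ ÷ 3x² = x². Subtract (x²)·D = 3x⁴ + 7x³ + 7x². Remainder: −24x³ − 29x² + 7x + 63.
Step 3: lead(−24x³ − 29x² + 7x + 63) ÷ lead(D) = −24x³ ÷ 3x² = −8x. Subtract (−8x)·D = −24x³ − 56x² − 56x. Remainder: 27x² + 63x + 63.
Step 4: lead(27x² + 63x + 63) ÷ lead(D) = 27x² ÷ 3x² = 9. Subtract (9)·D = 27x² + 63x + 63. Remainder: 0.

R = [0]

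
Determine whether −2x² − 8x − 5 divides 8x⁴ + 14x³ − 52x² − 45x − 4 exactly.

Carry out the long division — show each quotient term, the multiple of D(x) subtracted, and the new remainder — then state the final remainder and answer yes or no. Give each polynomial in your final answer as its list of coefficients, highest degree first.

Step 1: lead(8x⁴ + 14x³ − 52x² − 45x − 4) ÷ lead(D) = 8x⁴ ÷ −2x² = −4x². Subtract (−4x²)·D = 8x⁴ + 32x³ + 20x². Remainder: −18x³ − 72x² − 45x − 4.
Step 2: lead(−18x³ − 72x² − 45x − 4) ÷ lead(D) = −18x³ ÷ −2x² = 9x. Subtract (9x)·D = −18x³ − 72x² − 45x. Remainder: −4.

R = [-4], so D(x) is not a factor of P(x). no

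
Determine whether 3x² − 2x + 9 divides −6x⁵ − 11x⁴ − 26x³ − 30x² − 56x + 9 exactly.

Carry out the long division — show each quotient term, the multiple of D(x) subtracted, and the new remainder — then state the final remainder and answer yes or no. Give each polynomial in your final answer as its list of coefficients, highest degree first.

R = [0], so D(x) is a factor of P(x). yes

Step 1: lead(−6x⁵ − 11x⁴ − 26x³ − 30x² − 56x + 9) ÷ lead(D) = −6x⁵ ÷ 3x² = −2x³. Subtract (−2x³)·D = −6x⁵ + 4x⁴ − 18x³. Remainder: −15x⁴ − 8x³ − 30x² − 56x + 9.
Step 2: lead(−15x⁴ − 8x³ − 30x² − 56x + 9) ÷ lead(D) = −15x⁴ ÷ 3x² = −5x². Subtract (−5x²)·D = −15x⁴ + 10x³ − 45x². Remainder: −18x³ + 15x² − 56x + 9.
Step 3: lead(−18x³ + 15x² − 56x + 9) ÷ lead(D) = −18x³ ÷ 3x² = −6x. Subtract (−6x)·D = −18x³ + 12x² − 54x. Remainder: 3x² − 2x + 9.
Step 4: lead(3x² − 2x + 9) ÷ lead(D) = 3x² ÷ 3x² = 1. Subtract (1)·D = 3x² − 2x + 9. Remainder: 0.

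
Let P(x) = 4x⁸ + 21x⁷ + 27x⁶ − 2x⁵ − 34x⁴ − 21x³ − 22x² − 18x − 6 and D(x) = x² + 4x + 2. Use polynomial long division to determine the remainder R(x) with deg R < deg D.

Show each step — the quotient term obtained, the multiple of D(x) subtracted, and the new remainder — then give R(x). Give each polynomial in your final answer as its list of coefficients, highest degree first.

Step 1: lead(4x⁸ + 21x⁷ + 27x⁶ − 2x⁵ − 34x⁴ − 21x³ − 22x² − 18x − 6) ÷ lead(D) = 4x⁸ ÷ x² = 4x⁶. Subtract (4x⁶)·D = 4x⁸ + 16x⁷ + 8x⁶. Remainder: 5x⁷ + 19x⁶ − 2x⁵ − 34x⁴ − 21x³ − 22x² − 18x − 6.
Step 2: lead(5x⁷ + 19x⁶ − 2x⁵ − 34x⁴ − 21x³ − 22x² − 18x − 6) ÷ lead(D) = 5x⁷ ÷ x² = 5x⁵. Subtract (5x⁵)·D = 5x⁷ + 20x⁶ + 10x⁵. Remainder: −x⁶ − 12x⁵ − 34x⁴ − 21x³ − 22x² − 18x − 6.
Step 3: lead(−x⁶ − 12x⁵ − 34x⁴ − 21x³ − 22x² − 18x − 6) ÷ lead(D) = −x⁶ ÷ x² = −x⁴. Subtract (−x⁴)·D = −x⁶ − 4x⁵ − 2x⁴. Remainder: −8x⁵ − 32x⁴ − 21x³ − 22x² − 18x − 6.
Step 4: lead(−8x⁵ − 32x⁴ − 21x³ − 22x² − 18x − 6) ÷ lead(D) = −8x⁵ ÷ x² = −8x³. Subtract (−8x³)·D = −8x⁵ − 32x⁴ − 16x³. Remainder: −5x³ − 22x² − 18x − 6.
Step 5: lead(−5x³ − 22x² − 18x − 6) ÷ lead(D) = −5x³ ÷ x² = −5x. Subtract (−5x)·D = −5x³ − 20x² − 10x. Remainder: −2x² − 8x − 6.
Step 6: lead(−2x² − 8x − 6) ÷ lead(D) = −2x² ÷ x² = −2. Subtract (−2)·D = −2x² − 8x − 4. Remainder: −2.

R = [-2]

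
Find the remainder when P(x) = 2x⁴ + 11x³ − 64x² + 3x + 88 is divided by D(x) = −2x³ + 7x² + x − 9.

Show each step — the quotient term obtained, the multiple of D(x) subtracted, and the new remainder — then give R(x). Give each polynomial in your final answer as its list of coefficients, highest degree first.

R = [3, 7]

Step 1: lead(2x⁴ + 11x³ − 64x² + 3x + 88) ÷ lead(D) = 2x⁴ ÷ −2x³ = −x. Subtract (−x)·D = 2x⁴ − 7x³ − x² + 9x. Remainder: 18x³ − 63x² − 6x + 88.
Step 2: lead(18x³ − 63x² − 6x + 88) ÷ lead(D) = 18x³ ÷ −2x³ = −9. Subtract (−9)·D = 18x³ − 63x² − 9x + 81. Remainder: 3x + 7.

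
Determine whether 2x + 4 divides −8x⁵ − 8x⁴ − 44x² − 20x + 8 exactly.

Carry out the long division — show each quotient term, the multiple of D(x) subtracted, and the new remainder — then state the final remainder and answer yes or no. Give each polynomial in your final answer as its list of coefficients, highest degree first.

R = [0], so D(x) is a factor of P(x). yes

Step 1: lead(−8x⁵ − 8x⁴ − 44x² − 20x + 8) ÷ lead(D) = −8x⁵ ÷ 2x = −4x⁴. Subtract (−4x⁴)·D = −8x⁵ − 16x⁴. Remainder: 8x⁴ − 44x² − 20x + 8.
Step 2: lead(8x⁴ − 44x² − 20x + 8) ÷ lead(D) = 8x⁴ ÷ 2x = 4x³. Subtract (4x³)·D = 8x⁴ + 16x³. Remainder: −16x³ − 44x² − 20x + 8.
Step 3: lead(−16x³ − 44x² − 20x + 8) ÷ lead(D) = −16x³ ÷ 2x = −8x². Subtract (−8x²)·D = −16x³ − 32x². Remainder: −12x² − 20x + 8.
Step 4: lead(−12x² − 20x + 8) ÷ lead(D) = −12x² ÷ 2x = −6x. Subtract (−6x)·D = −12x² − 24x. Remainder: 4x + 8.
Step 5: lead(4x + 8) ÷ lead(D) = 4x ÷ 2x = 2. Subtract (2)·D = 4x + 8. Remainder: 0.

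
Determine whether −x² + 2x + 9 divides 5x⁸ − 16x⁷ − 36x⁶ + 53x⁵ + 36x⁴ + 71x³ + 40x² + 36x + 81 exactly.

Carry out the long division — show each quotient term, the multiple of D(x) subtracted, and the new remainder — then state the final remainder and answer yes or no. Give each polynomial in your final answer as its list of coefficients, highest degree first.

Step 1: lead(5x⁸ − 16x⁷ − 36x⁶ + 53x⁵ + 36x⁴ + 71x³ + 40x² + 36x + 81) ÷ lead(D) = 5x⁸ ÷ −x² = −5x⁶. Subtract (−5x⁶)·D = 5x⁸ − 10x⁷ − 45x⁶. Remainder: −6x⁷ + 9x⁶ + 53x⁵ + 36x⁴ + 71x³ + 40x² + 36x + 81.
Step 2: lead(−6x⁷ + 9x⁶ + 53x⁵ + 36x⁴ + 71x³ + 40x² + 36x + 81) ÷ lead(D) = −6x⁷ ÷ −x² = 6x⁵. Subtract (6x⁵)·D = −6x⁷ + 12x⁶ + 54x⁵. Remainder: −3x⁶ − x⁵ + 36x⁴ + 71x³ + 40x² + 36x + 81.
Step 3: lead(−3x⁶ − x⁵ + 36x⁴ + 71x³ + 40x² + 36x + 81) ÷ lead(D) = −3x⁶ ÷ −x² = 3x⁴. Subtract (3x⁴)·D = −3x⁶ + 6x⁵ + 27x⁴. Remainder: −7x⁵ + 9x⁴ + 71x³ + 40x² + 36x + 81.
Step 4: lead(−7x⁵ + 9x⁴ + 71x³ + 40x² + 36x + 81) ÷ lead(D) = −7x⁵ ÷ −x² = 7x³. Subtract (7x³)·D = −7x⁵ + 14x⁴ + 63x³. Remainder: −5x⁴ + 8x³ + 40x² + 36x + 81.
Step 5: lead(−5x⁴ + 8x³ + 40x² + 36x + 81) ÷ lead(D) = −5x⁴ ÷ −x² = 5x². Subtract (5x²)·D = −5x⁴ + 10x³ + 45x². Remainder: −2x³ − 5x² + 36x + 81.
Step 6: lead(−2x³ − 5x² + 36x + 81) ÷ lead(D) = −2x³ ÷ −x² = 2x. Subtract (2x)·D = −2x³ + 4x² + 18x. Remainder: −9x² + 18x + 81.
Step 7: lead(−9x² + 18x + 81) ÷ lead(D) = −9x² ÷ −x² = 9. Subtract (9)·D = −9x² + 18x + 81. Remainder: 0.

R = [0], so D(x) is a factor of P(x). yes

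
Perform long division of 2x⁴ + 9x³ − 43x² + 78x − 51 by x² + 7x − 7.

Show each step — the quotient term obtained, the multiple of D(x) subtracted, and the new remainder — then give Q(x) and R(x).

Step 1: lead(2x⁴ + 9x³ − 43x² + 78x − 51) ÷ lead(D) = 2x⁴ ÷ x² = 2x². Subtract (2x²)·D = 2x⁴ + 14x³ − 14x². Remainder: −5x³ − 29x² + 78x − 51.
Step 2: lead(−5x³ − 29x² + 78x − 51) ÷ lead(D) = −5x³ ÷ x² = −5x. Subtract (−5x)·D = −5x³ − 35x² + 35x. Remainder: 6x² + 43x − 51.
Step 3: lead(6x² + 43x − 51) ÷ lead(D) = 6x² ÷ x² = 6. Subtract (6)·D = 6x² + 42x − 42. Remainder: x − 9.

Q(x) = 2x² − 5x + 6; R(x) = x − 9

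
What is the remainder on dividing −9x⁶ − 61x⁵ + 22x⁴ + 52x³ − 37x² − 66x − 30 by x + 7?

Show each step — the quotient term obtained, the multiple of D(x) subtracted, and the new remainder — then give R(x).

R(x) = −9

Step 1: lead(−9x⁶ − 61x⁵ + 22x⁴ + 52x³ − 37x² − 66x − 30) ÷ lead(D) = −9x⁶ ÷ x = −9x⁵. Subtract (−9x⁵)·D = −9x⁶ − 63x⁵. Remainder: 2x⁵ + 22x⁴ + 52x³ − 37x² − 66x − 30.
Step 2: lead(2x⁵ + 22x⁴ + 52x³ − 37x² − 66x − 30) ÷ lead(D) = 2x⁵ ÷ x = 2x⁴. Subtract (2x⁴)·D = 2x⁵ + 14x⁴. Remainder: 8x⁴ + 52x³ − 37x² − 66x − 30.
Step 3: lead(8x⁴ + 52x³ − 37x² − 66x − 30) ÷ lead(D) = 8x⁴ ÷ x = 8x³. Subtract (8x³)·D = 8x⁴ + 56x³. Remainder: −4x³ − 37x² − 66x − 30.
Step 4: lead(−4x³ − 37x² − 66x − 30) ÷ lead(D) = −4x³ ÷ x = −4x². Subtract (−4x²)·D = −4x³ − 28x². Remainder: −9x² − 66x − 30.
Step 5: lead(−9x² − 66x − 30) ÷ lead(D) = −9x² ÷ x = −9x. Subtract (−9x)·D = −9x² − 63x. Remainder: −3x − 30.
Step 6: lead(−3x − 30) ÷ lead(D) = −3x ÷ x = −3. Subtract (−3)·D = −3x − 21. Remainder: −9.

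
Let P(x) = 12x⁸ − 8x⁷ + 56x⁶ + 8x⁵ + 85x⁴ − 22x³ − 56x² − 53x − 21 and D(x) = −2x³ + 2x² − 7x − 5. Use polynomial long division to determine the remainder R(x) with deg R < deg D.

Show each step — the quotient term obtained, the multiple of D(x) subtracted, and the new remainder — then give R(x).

Step 1: lead(12x⁸ − 8x⁷ + 56x⁶ + 8x⁵ + 85x⁴ − 22x³ − 56x² − 53x − 21) ÷ lead(D) = 12x⁸ ÷ −2x³ = −6x⁵. Subtract (−6x⁵)·D = 12x⁸ − 12x⁷ + 42x⁶ + 30x⁵. Remainder: 4x⁷ + 14x⁶ − 22x⁵ + 85x⁴ − 22x³ − 56x² − 53x − 21.
Step 2: lead(4x⁷ + 14x⁶ − 22x⁵ + 85x⁴ − 22x³ − 56x² − 53x − 21) ÷ lead(D) = 4x⁷ ÷ −2x³ = −2x⁴. Subtract (−2x⁴)·D = 4x⁷ − 4x⁶ + 14x⁵ + 10x⁴. Remainder: 18x⁶ − 36x⁵ + 75x⁴ − 22x³ − 56x² − 53x − 21.
Step 3: lead(18x⁶ − 36x⁵ + 75x⁴ − 22x³ − 56x² − 53x − 21) ÷ lead(D) = 18x⁶ ÷ −2x³ = −9x³. Subtract (−9x³)·D = 18x⁶ − 18x⁵ + 63x⁴ + 45x³. Remainder: −18x⁵ + 12x⁴ − 67x³ − 56x² − 53x − 21.
Step 4: lead(−18x⁵ + 12x⁴ − 67x³ − 56x² − 53x − 21) ÷ lead(D) = −18x⁵ ÷ −2x³ = 9x². Subtract (9x²)·D = −18x⁵ + 18x⁴ − 63x³ − 45x². Remainder: −6x⁴ − 4x³ − 11x² − 53x − 21.
Step 5: lead(−6x⁴ − 4x³ − 11x² − 53x − 21) ÷ lead(D) = −6x⁴ ÷ −2x³ = 3x. Subtract (3x)·D = −6x⁴ + 6x³ − 21x² − 15x. Remainder: −10x³ + 10x² − 38x − 21.
Step 6: lead(−10x³ + 10x² − 38x − 21) ÷ lead(D) = −10x³ ÷ −2x³ = 5. Subtract (5)·D = −10x³ + 10x² − 35x − 25. Remainder: −3x + 4.

R(x) = −3x + 4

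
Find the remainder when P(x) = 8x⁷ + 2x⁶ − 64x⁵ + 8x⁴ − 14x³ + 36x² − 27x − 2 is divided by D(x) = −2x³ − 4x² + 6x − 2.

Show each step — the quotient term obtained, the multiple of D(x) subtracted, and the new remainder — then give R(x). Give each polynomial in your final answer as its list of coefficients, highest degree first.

Step 1: lead(8x⁷ + 2x⁶ − 64x⁵ + 8x⁴ − 14x³ + 36x² − 27x − 2) ÷ lead(D) = 8x⁷ ÷ −2x³ = −4x⁴. Subtract (−4x⁴)·D = 8x⁷ + 16x⁶ − 24x⁵ + 8x⁴. Remainder: −14x⁶ − 40x⁵ − 14x³ + 36x² − 27x − 2.
Step 2: lead(−14x⁶ − 40x⁵ − 14x³ + 36x² − 27x − 2) ÷ lead(D) = −14x⁶ ÷ −2x³ = 7x³. Subtract (7x³)·D = −14x⁶ − 28x⁵ + 42x⁴ − 14x³. Remainder: −12x⁵ − 42x⁴ + 36x² − 27x − 2.
Step 3: lead(−12x⁵ − 42x⁴ + 36x² − 27x − 2) ÷ lead(D) = −12x⁵ ÷ −2x³ = 6x². Subtract (6x²)·D = −12x⁵ − 24x⁴ + 36x³ − 12x². Remainder: −18x⁴ − 36x³ + 48x² − 27x − 2.
Step 4: lead(−18x⁴ − 36x³ + 48x² − 27x − 2) ÷ lead(D) = −18x⁴ ÷ −2x³ = 9x. Subtract (9x)·D = −18x⁴ − 36x³ + 54x² − 18x. Remainder: −6x² − 9x − 2.

R = [-6, -9, -2]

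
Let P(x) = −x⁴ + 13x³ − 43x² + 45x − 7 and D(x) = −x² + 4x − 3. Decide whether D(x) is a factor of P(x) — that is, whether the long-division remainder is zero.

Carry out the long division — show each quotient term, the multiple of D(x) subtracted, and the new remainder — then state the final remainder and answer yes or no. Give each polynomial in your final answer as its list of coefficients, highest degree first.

R = [2, 5], so D(x) is not a factor of P(x). no

Step 1: lead(−x⁴ + 13x³ − 43x² + 45x − 7) ÷ lead(D) = −x⁴ ÷ −x² = x². Subtract (x²)·D = −x⁴ + 4x³ − 3x². Remainder: 9x³ − 40x² + 45x − 7.
Step 2: lead(9x³ − 40x² + 45x − 7) ÷ lead(D) = 9x³ ÷ −x² = −9x. Subtract (−9x)·D = 9x³ − 36x² + 27x. Remainder: −4x² + 18x − 7.
Step 3: lead(−4x² + 18x − 7) ÷ lead(D) = −4x² ÷ −x² = 4. Subtract (4)·D = −4x² + 16x − 12. Remainder: 2x + 5.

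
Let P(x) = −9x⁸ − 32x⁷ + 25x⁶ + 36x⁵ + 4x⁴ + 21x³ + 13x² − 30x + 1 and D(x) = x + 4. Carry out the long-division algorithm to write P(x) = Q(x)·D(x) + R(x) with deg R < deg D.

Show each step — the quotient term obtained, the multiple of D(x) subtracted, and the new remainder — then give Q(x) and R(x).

Q(x) = −9x⁷ + 4x⁶ + 9x⁵ + 4x³ + 5x² − 7x − 2; R(x) = 9

Step 1: lead(−9x⁸ − 32x⁷ + 25x⁶ + 36x⁵ + 4x⁴ + 21x³ + 13x² − 30x + 1) ÷ lead(D) = −9x⁸ ÷ x = −9x⁷. Subtract (−9x⁷)·D = −9x⁸ − 36x⁷. Remainder: 4x⁷ + 25x⁶ + 36x⁵ + 4x⁴ + 21x³ + 13x² − 30x + 1.
Step 2: lead(4x⁷ + 25x⁶ + 36x⁵ + 4x⁴ + 21x³ + 13x² − 30x + 1) ÷ lead(D) = 4x⁷ ÷ x = 4x⁶. Subtract (4x⁶)·D = 4x⁷ + 16x⁶. Remainder: 9x⁶ + 36x⁵ + 4x⁴ + 21x³ + 13x² − 30x + 1.
Step 3: lead(9x⁶ + 36x⁵ + 4x⁴ + 21x³ + 13x² − 30x + 1) ÷ lead(D) = 9x⁶ ÷ x = 9x⁵. Subtract (9x⁵)·D = 9x⁶ + 36x⁵. Remainder: 4x⁴ + 21x³ + 13x² − 30x + 1.
Step 4: lead(4x⁴ + 21x³ + 13x² − 30x + 1) ÷ lead(D) = 4x⁴ ÷ x = 4x³. Subtract (4x³)·D = 4x⁴ + 16x³. Remainder: 5x³ + 13x² − 30x + 1.
Step 5: lead(5x³ + 13x² − 30x + 1) ÷ lead(D) = 5x³ ÷ x = 5x². Subtract (5x²)·D = 5x³ + 20x². Remainder: −7x² − 30x + 1.
Step 6: lead(−7x² − 30x + 1) ÷ lead(D) = −7x² ÷ x = −7x. Subtract (−7x)·D = −7x² − 28x. Remainder: −2x + 1.
Step 7: lead(−2x + 1) ÷ lead(D) = −2x ÷ x = −2. Subtract (−2)·D = −2x − 8. Remainder: 9.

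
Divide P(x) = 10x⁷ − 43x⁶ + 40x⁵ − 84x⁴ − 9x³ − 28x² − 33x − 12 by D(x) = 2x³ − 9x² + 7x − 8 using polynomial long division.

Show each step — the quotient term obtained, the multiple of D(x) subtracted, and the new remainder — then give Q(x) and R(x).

Step 1: lead(10x⁷ − 43x⁶ + 40x⁵ − 84x⁴ − 9x³ − 28x² − 33x − 12) ÷ lead(D) = 10x⁷ ÷ 2x³ = 5x⁴. Subtract (5x⁴)·D = 10x⁷ − 45x⁶ + 35x⁵ − 40x⁴. Remainder: 2x⁶ + 5x⁵ − 44x⁴ − 9x³ − 28x² − 33x − 12.
Step 2: lead(2x⁶ + 5x⁵ − 44x⁴ − 9x³ − 28x² − 33x − 12) ÷ lead(D) = 2x⁶ ÷ 2x³ = x³. Subtract (x³)·D = 2x⁶ − 9x⁵ + 7x⁴ − 8x³. Remainder: 14x⁵ − 51x⁴ − x³ − 28x² − 33x − 12.
Step 3: lead(14x⁵ − 51x⁴ − x³ − 28x² − 33x − 12) ÷ lead(D) = 14x⁵ ÷ 2x³ = 7x². Subtract (7x²)·D = 14x⁵ − 63x⁴ + 49x³ − 56x². Remainder: 12x⁴ − 50x³ + 28x² − 33x − 12.
Step 4: lead(12x⁴ − 50x³ + 28x² − 33x − 12) ÷ lead(D) = 12x⁴ ÷ 2x³ = 6x. Subtract (6x)·D = 12x⁴ − 54x³ + 42x² − 48x. Remainder: 4x³ − 14x² + 15x − 12.
Step 5: lead(4x³ − 14x² + 15x − 12) ÷ lead(D) = 4x³ ÷ 2x³ = 2. Subtract (2)·D = 4x³ − 18x² + 14x − 16. Remainder: 4x² + x + 4.

Q(x) = 5x⁴ + x³ + 7x² + 6x + 2; R(x) = 4x² + x + 4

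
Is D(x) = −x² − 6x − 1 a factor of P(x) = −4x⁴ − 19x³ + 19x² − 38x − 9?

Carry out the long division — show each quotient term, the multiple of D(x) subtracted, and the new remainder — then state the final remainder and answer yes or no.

R(x) = −x − 2, so D(x) is not a factor of P(x). no

Step 1: lead(−4x⁴ − 19x³ + 19x² − 38x − 9) ÷ lead(D) = −4x⁴ ÷ −x² = 4x². Subtract (4x²)·D = −4x⁴ − 24x³ − 4x². Remainder: 5x³ + 23x² − 38x − 9.
Step 2: lead(5x³ + 23x² − 38x − 9) ÷ lead(D) = 5x³ ÷ −x² = −5x. Subtract (−5x)·D = 5x³ + 30x² + 5x. Remainder: −7x² − 43x − 9.
Step 3: lead(−7x² − 43x − 9) ÷ lead(D) = −7x² ÷ −x² = 7. Subtract (7)·D = −7x² − 42x − 7. Remainder: −x − 2.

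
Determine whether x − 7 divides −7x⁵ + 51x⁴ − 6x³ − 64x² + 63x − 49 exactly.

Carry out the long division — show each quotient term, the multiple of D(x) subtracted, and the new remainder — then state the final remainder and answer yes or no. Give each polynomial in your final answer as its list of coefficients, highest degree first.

Step 1: lead(−7x⁵ + 51x⁴ − 6x³ − 64x² + 63x − 49) ÷ lead(D) = −7x⁵ ÷ x = −7x⁴. Subtract (−7x⁴)·D = −7x⁵ + 49x⁴. Remainder: 2x⁴ − 6x³ − 64x² + 63x − 49.
Step 2: lead(2x⁴ − 6x³ − 64x² + 63x − 49) ÷ lead(D) = 2x⁴ ÷ x = 2x³. Subtract (2x³)·D = 2x⁴ − 14x³. Remainder: 8x³ − 64x² + 63x − 49.
Step 3: lead(8x³ − 64x² + 63x − 49) ÷ lead(D) = 8x³ ÷ x = 8x². Subtract (8x²)·D = 8x³ − 56x². Remainder: −8x² + 63x − 49.
Step 4: lead(−8x² + 63x − 49) ÷ lead(D) = −8x² ÷ x = −8x. Subtract (−8x)·D = −8x² + 56x. Remainder: 7x − 49.
Step 5: lead(7x − 49) ÷ lead(D) = 7x ÷ x = 7. Subtract (7)·D = 7x − 49. Remainder: 0.

R = [0], so D(x) is a factor of P(x). yes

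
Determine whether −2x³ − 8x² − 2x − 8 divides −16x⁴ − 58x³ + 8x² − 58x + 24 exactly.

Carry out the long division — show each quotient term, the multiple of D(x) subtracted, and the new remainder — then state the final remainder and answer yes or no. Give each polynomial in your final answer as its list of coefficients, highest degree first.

R = [0], so D(x) is a factor of P(x). yes

Step 1: lead(−16x⁴ − 58x³ + 8x² − 58x + 24) ÷ lead(D) = −16x⁴ ÷ −2x³ = 8x. Subtract (8x)·D = −16x⁴ − 64x³ − 16x² − 64x. Remainder: 6x³ + 24x² + 6x + 24.
Step 2: lead(6x³ + 24x² + 6x + 24) ÷ lead(D) = 6x³ ÷ −2x³ = −3. Subtract (−3)·D = 6x³ + 24x² + 6x + 24. Remainder: 0.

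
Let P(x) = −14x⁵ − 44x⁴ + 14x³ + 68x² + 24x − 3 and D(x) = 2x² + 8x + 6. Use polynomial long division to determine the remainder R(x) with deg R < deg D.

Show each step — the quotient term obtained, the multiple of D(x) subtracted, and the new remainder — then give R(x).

R(x) = −3

Step 1: lead(−14x⁵ − 44x⁴ + 14x³ + 68x² + 24x − 3) ÷ lead(D) = −14x⁵ ÷ 2x² = −7x³. Subtract (−7x³)·D = −14x⁵ − 56x⁴ − 42x³. Remainder: 12x⁴ + 56x³ + 68x² + 24x − 3.
Step 2: lead(12x⁴ + 56x³ + 68x² + 24x − 3) ÷ lead(D) = 12x⁴ ÷ 2x² = 6x². Subtract (6x²)·D = 12x⁴ + 48x³ + 36x². Remainder: 8x³ + 32x² + 24x − 3.
Step 3: lead(8x³ + 32x² + 24x − 3) ÷ lead(D) = 8x³ ÷ 2x² = 4x. Subtract (4x)·D = 8x³ + 32x² + 24x. Remainder: −3.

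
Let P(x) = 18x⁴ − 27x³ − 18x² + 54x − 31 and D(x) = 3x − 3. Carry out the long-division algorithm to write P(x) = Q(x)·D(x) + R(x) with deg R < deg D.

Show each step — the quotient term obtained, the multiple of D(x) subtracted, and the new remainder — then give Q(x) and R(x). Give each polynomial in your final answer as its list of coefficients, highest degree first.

Step 1: lead(18x⁴ − 27x³ − 18x² + 54x − 31) ÷ lead(D) = 18x⁴ ÷ 3x = 6x³. Subtract (6x³)·D = 18x⁴ − 18x³. Remainder: −9x³ − 18x² + 54x − 31.
Step 2: lead(−9x³ − 18x² + 54x − 31) ÷ lead(D) = −9x³ ÷ 3x = −3x². Subtract (−3x²)·D = −9x³ + 9x². Remainder: −27x² + 54x − 31.
Step 3: lead(−27x² + 54x − 31) ÷ lead(D) = −27x² ÷ 3x = −9x. Subtract (−9x)·D = −27x² + 27x. Remainder: 27x − 31.
Step 4: lead(27x − 31) ÷ lead(D) = 27x ÷ 3x = 9. Subtract (9)·D = 27x − 27. Remainder: −4.

Q = [6, -3, -9, 9]; R = [-4]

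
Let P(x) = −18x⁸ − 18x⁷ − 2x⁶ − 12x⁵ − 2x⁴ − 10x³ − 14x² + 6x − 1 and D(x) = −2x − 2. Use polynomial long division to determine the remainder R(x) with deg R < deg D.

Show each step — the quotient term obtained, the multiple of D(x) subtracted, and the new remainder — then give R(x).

R(x) = −3

Step 1: lead(−18x⁸ − 18x⁷ − 2x⁶ − 12x⁵ − 2x⁴ − 10x³ − 14x² + 6x − 1) ÷ lead(D) = −18x⁸ ÷ −2x = 9x⁷. Subtract (9x⁷)·D = −18x⁸ − 18x⁷. Remainder: −2x⁶ − 12x⁵ − 2x⁴ − 10x³ − 14x² + 6x − 1.
Step 2: lead(−2x⁶ − 12x⁵ − 2x⁴ − 10x³ − 14x² + 6x − 1) ÷ lead(D) = −2x⁶ ÷ −2x = x⁵. Subtract (x⁵)·D = −2x⁶ − 2x⁵. Remainder: −10x⁵ − 2x⁴ − 10x³ − 14x² + 6x − 1.
Step 3: lead(−10x⁵ − 2x⁴ − 10x³ − 14x² + 6x − 1) ÷ lead(D) = −10x⁵ ÷ −2x = 5x⁴. Subtract (5x⁴)·D = −10x⁵ − 10x⁴. Remainder: 8x⁴ − 10x³ − 14x² + 6x − 1.
Step 4: lead(8x⁴ − 10x³ − 14x² + 6x − 1) ÷ lead(D) = 8x⁴ ÷ −2x = −4x³. Subtract (−4x³)·D = 8x⁴ + 8x³. Remainder: −18x³ − 14x² + 6x − 1.
Step 5: lead(−18x³ − 14x² + 6x − 1) ÷ lead(D) = −18x³ ÷ −2x = 9x². Subtract (9x²)·D = −18x³ − 18x². Remainder: 4x² + 6x − 1.
Step 6: lead(4x² + 6x − 1) ÷ lead(D) = 4x² ÷ −2x = −2x. Subtract (−2x)·D = 4x² + 4x. Remainder: 2x − 1.
Step 7: lead(2x − 1) ÷ lead(D) = 2x ÷ −2x = −1. Subtract (−1)·D = 2x + 2. Remainder: −3.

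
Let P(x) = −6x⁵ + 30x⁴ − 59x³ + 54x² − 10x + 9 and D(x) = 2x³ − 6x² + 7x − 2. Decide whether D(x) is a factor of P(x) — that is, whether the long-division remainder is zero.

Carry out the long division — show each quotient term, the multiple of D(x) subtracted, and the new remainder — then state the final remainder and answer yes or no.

Step 1: lead(−6x⁵ + 30x⁴ − 59x³ + 54x² − 10x + 9) ÷ lead(D) = −6x⁵ ÷ 2x³ = −3x². Subtract (−3x²)·D = −6x⁵ + 18x⁴ − 21x³ + 6x². Remainder: 12x⁴ − 38x³ + 48x² − 10x + 9.
Step 2: lead(12x⁴ − 38x³ + 48x² − 10x + 9) ÷ lead(D) = 12x⁴ ÷ 2x³ = 6x. Subtract (6x)·D = 12x⁴ − 36x³ + 42x² − 12x. Remainder: −2x³ + 6x² + 2x + 9.
Step 3: lead(−2x³ + 6x² + 2x + 9) ÷ lead(D) = −2x³ ÷ 2x³ = −1. Subtract (−1)·D = −2x³ + 6x² − 7x + 2. Remainder: 9x + 7.

R(x) = 9x + 7, so D(x) is not a factor of P(x). no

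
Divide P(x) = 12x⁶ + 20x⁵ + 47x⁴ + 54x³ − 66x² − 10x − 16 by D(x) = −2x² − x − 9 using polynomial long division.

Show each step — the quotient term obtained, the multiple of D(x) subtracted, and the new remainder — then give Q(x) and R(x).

Step 1: lead(12x⁶ + 20x⁵ + 47x⁴ + 54x³ − 66x² − 10x − 16) ÷ lead(D) = 12x⁶ ÷ −2x² = −6x⁴. Subtract (−6x⁴)·D = 12x⁶ + 6x⁵ + 54x⁴. Remainder: 14x⁵ − 7x⁴ + 54x³ − 66x² − 10x − 16.
Step 2: lead(14x⁵ − 7x⁴ + 54x³ − 66x² − 10x − 16) ÷ lead(D) = 14x⁵ ÷ −2x² = −7x³. Subtract (−7x³)·D = 14x⁵ + 7x⁴ + 63x³. Remainder: −14x⁴ − 9x³ − 66x² − 10x − 16.
Step 3: lead(−14x⁴ − 9x³ − 66x² − 10x − 16) ÷ lead(D) = −14x⁴ ÷ −2x² = 7x². Subtract (7x²)·D = −14x⁴ − 7x³ − 63x². Remainder: −2x³ − 3x² − 10x − 16.
Step 4: lead(−2x³ − 3x² − 10x − 16) ÷ lead(D) = −2x³ ÷ −2x² = x. Subtract (x)·D = −2x³ − x² − 9x. Remainder: −2x² − x − 16.
Step 5: lead(−2x² − x − 16) ÷ lead(D) = −2x² ÷ −2x² = 1. Subtract (1)·D = −2x² − x − 9. Remainder: −7.

Q(x) = −6x⁴ − 7x³ + 7x² + x + 1; R(x) = −7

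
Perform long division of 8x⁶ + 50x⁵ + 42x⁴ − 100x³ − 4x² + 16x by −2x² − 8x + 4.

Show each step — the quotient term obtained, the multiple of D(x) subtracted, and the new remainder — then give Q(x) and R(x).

Q(x) = −4x⁴ − 9x³ + 7x² + 4x; R(x) = 0

Step 1: lead(8x⁶ + 50x⁵ + 42x⁴ − 100x³ − 4x² + 16x) ÷ lead(D) = 8x⁶ ÷ −2x² = −4x⁴. Subtract (−4x⁴)·D = 8x⁶ + 32x⁵ − 16x⁴. Remainder: 18x⁵ + 58x⁴ − 100x³ − 4x² + 16x.
Step 2: lead(18x⁵ + 58x⁴ − 100x³ − 4x² + 16x) ÷ lead(D) = 18x⁵ ÷ −2x² = −9x³. Subtract (−9x³)·D = 18x⁵ + 72x⁴ − 36x³. Remainder: −14x⁴ − 64x³ − 4x² + 16x.
Step 3: lead(−14x⁴ − 64x³ − 4x² + 16x) ÷ lead(D) = −14x⁴ ÷ −2x² = 7x². Subtract (7x²)·D = −14x⁴ − 56x³ + 28x². Remainder: −8x³ − 32x² + 16x.
Step 4: lead(−8x³ − 32x² + 16x) ÷ lead(D) = −8x³ ÷ −2x² = 4x. Subtract (4x)·D = −8x³ − 32x² + 16x. Remainder: 0.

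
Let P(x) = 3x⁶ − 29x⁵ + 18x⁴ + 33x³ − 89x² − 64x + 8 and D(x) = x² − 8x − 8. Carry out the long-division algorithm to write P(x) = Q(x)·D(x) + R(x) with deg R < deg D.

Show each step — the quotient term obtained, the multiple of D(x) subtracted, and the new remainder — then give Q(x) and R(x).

Q(x) = 3x⁴ − 5x³ + 2x² + 9x − 1; R(x) = 0

Step 1: lead(3x⁶ − 29x⁵ + 18x⁴ + 33x³ − 89x² − 64x + 8) ÷ lead(D) = 3x⁶ ÷ x² = 3x⁴. Subtract (3x⁴)·D = 3x⁶ − 24x⁵ − 24x⁴. Remainder: −5x⁵ + 42x⁴ + 33x³ − 89x² − 64x + 8.
Step 2: lead(−5x⁵ + 42x⁴ + 33x³ − 89x² − 64x + 8) ÷ lead(D) = −5x⁵ ÷ x² = −5x³. Subtract (−5x³)·D = −5x⁵ + 40x⁴ + 40x³. Remainder: 2x⁴ − 7x³ − 89x² − 64x + 8.
Step 3: lead(2x⁴ − 7x³ − 89x² − 64x + 8) ÷ lead(D) = 2x⁴ ÷ x² = 2x². Subtract (2x²)·D = 2x⁴ − 16x³ − 16x². Remainder: 9x³ − 73x² − 64x + 8.
Step 4: lead(9x³ − 73x² − 64x + 8) ÷ lead(D) = 9x³ ÷ x² = 9x. Subtract (9x)·D = 9x³ − 72x² − 72x. Remainder: −x² + 8x + 8.
Step 5: lead(−x² + 8x + 8) ÷ lead(D) = −x² ÷ x² = −1. Subtract (−1)·D = −x² + 8x + 8. Remainder: 0.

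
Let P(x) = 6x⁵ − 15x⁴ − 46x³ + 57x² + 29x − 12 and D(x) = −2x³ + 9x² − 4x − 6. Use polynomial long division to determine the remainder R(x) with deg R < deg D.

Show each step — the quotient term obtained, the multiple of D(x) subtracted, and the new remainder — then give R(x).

R(x) = −3x² + x

Step 1: lead(6x⁵ − 15x⁴ − 46x³ + 57x² + 29x − 12) ÷ lead(D) = 6x⁵ ÷ −2x³ = −3x². Subtract (−3x²)·D = 6x⁵ − 27x⁴ + 12x³ + 18x². Remainder: 12x⁴ − 58x³ + 39x² + 29x − 12.
Step 2: lead(12x⁴ − 58x³ + 39x² + 29x − 12) ÷ lead(D) = 12x⁴ ÷ −2x³ = −6x. Subtract (−6x)·D = 12x⁴ − 54x³ + 24x² + 36x. Remainder: −4x³ + 15x² − 7x − 12.
Step 3: lead(−4x³ + 15x² − 7x − 12) ÷ lead(D) = −4x³ ÷ −2x³ = 2. Subtract (2)·D = −4x³ + 18x² − 8x − 12. Remainder: −3x² + x.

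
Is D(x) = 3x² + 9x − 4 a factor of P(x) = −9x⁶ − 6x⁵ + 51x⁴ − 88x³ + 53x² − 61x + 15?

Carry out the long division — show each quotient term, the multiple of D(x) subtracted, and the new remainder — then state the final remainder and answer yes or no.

Step 1: lead(−9x⁶ − 6x⁵ + 51x⁴ − 88x³ + 53x² − 61x + 15) ÷ lead(D) = −9x⁶ ÷ 3x² = −3x⁴. Subtract (−3x⁴)·D = −9x⁶ − 27x⁵ + 12x⁴. Remainder: 21x⁵ + 39x⁴ − 88x³ + 53x² − 61x + 15.
Step 2: lead(21x⁵ + 39x⁴ − 88x³ + 53x² − 61x + 15) ÷ lead(D) = 21x⁵ ÷ 3x² = 7x³. Subtract (7x³)·D = 21x⁵ + 63x⁴ − 28x³. Remainder: −24x⁴ − 60x³ + 53x² − 61x + 15.
Step 3: lead(−24x⁴ − 60x³ + 53x² − 61x + 15) ÷ lead(D) = −24x⁴ ÷ 3x² = −8x². Subtract (−8x²)·D = −24x⁴ − 72x³ + 32x². Remainder: 12x³ + 21x² − 61x + 15.
Step 4: lead(12x³ + 21x² − 61x + 15) ÷ lead(D) = 12x³ ÷ 3x² = 4x. Subtract (4x)·D = 12x³ + 36x² − 16x. Remainder: −15x² − 45x + 15.
Step 5: lead(−15x² − 45x + 15) ÷ lead(D) = −15x² ÷ 3x² = −5. Subtract (−5)·D = −15x² − 45x + 20. Remainder: −5.

R(x) = −5, so D(x) is not a factor of P(x). no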